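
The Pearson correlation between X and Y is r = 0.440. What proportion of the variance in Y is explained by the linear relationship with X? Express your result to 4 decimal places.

r² = (0.440)² = 0.1936

0.1936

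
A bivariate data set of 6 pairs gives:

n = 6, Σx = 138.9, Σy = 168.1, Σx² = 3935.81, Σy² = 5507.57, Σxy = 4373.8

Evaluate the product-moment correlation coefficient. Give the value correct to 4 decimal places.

r = (nΣxy − ΣxΣy) / √[(nΣx² − (Σx)²)(nΣy² − (Σy)²)]
Numerator: 6×4373.8 − 138.9×168.1 = 2893.71
Denominator: √[(23614.86 − 19293.21)(33045.42 − 28257.61)] = √[4321.65 × 4787.81] = 4548.7624
r = 2893.71 / 4548.7624 ≈ 0.6362

0.6362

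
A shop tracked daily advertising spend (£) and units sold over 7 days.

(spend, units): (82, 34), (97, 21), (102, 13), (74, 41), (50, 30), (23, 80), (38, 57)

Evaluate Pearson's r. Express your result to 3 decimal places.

-0.893

n = 7, Σx = 466, Σy = 276, Σx² = 36486, Σy² = 13996, Σxy = 14691
nΣxy − ΣxΣy = 102837 − 128616 = -25779
nΣx² − (Σx)² = 255402 − 217156 = 38246; nΣy² − (Σy)² = 97972 − 76176 = 21796
r = -25779 / √(38246 × 21796) = -25779 / 28872.3019 ≈ -0.893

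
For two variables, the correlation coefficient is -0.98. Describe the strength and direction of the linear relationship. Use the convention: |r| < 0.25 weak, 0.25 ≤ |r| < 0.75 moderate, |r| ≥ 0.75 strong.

r = -0.98 < 0 so the relationship is negative.
|r| = 0.98, which falls in the strong range.

strong negative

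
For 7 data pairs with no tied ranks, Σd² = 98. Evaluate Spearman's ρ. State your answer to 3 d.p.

ρ = 1 − 6Σd² / [n(n²−1)] = 1 − 6×98 / (7×48)
  = 1 − 588/336 = 1 − 1.7500 ≈ -0.750

-0.750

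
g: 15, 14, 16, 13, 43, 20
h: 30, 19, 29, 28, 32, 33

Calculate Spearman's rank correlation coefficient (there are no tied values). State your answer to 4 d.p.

Rank g: 3, 2, 4, 1, 6, 5
Rank h: 4, 1, 3, 2, 5, 6
d = rank(g) − rank(h): -1, 1, 1, -1, 1, -1; Σd² = 6
ρ = 1 − 6Σd² / [n(n²−1)] = 1 − 6×6 / (6×35) = 1 − 36/210 ≈ 0.8286

0.8286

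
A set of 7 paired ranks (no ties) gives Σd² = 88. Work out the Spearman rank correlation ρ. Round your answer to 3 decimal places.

ρ = 1 − 6Σd² / [n(n²−1)] = 1 − 6×88 / (7×48)
  = 1 − 528/336 = 1 − 1.5714 ≈ -0.571

-0.571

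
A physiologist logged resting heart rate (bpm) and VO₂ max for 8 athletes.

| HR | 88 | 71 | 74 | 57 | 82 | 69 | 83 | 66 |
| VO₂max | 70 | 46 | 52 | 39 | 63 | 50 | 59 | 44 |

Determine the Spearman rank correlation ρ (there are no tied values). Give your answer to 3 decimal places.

Rank HR: 8, 4, 5, 1, 6, 3, 7, 2
Rank VO₂max: 8, 3, 5, 1, 7, 4, 6, 2
d = rank(HR) − rank(VO₂max): 0, 1, 0, 0, -1, -1, 1, 0; Σd² = 4
ρ = 1 − 6Σd² / [n(n²−1)] = 1 − 6×4 / (8×63) = 1 − 24/504 ≈ 0.952

0.952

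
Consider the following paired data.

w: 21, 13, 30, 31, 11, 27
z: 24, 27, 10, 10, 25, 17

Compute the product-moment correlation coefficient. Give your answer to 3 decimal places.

n = 6, Σw = 133, Σz = 113, Σw² = 3321, Σz² = 2419, Σwz = 2199
nΣwz − ΣwΣz = 13194 − 15029 = -1835
nΣw² − (Σw)² = 19926 − 17689 = 2237; nΣz² − (Σz)² = 14514 − 12769 = 1745
r = -1835 / √(2237 × 1745) = -1835 / 1975.7442 ≈ -0.929

-0.929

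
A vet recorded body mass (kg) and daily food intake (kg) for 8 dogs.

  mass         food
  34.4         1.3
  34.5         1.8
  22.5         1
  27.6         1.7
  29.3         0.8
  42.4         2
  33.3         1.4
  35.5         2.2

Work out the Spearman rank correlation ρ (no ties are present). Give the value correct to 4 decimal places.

0.7619

Rank mass: 5, 6, 1, 2, 3, 8, 4, 7
Rank food: 3, 6, 2, 5, 1, 7, 4, 8
d = rank(mass) − rank(food): 2, 0, -1, -3, 2, 1, 0, -1; Σd² = 20
ρ = 1 − 6Σd² / [n(n²−1)] = 1 − 6×20 / (8×63) = 1 − 120/504 ≈ 0.7619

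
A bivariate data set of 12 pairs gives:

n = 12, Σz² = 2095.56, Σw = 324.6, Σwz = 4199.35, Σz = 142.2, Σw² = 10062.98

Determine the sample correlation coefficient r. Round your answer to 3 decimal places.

r = (nΣwz − ΣwΣz) / √[(nΣw² − (Σw)²)(nΣz² − (Σz)²)]
Numerator: 12×4199.35 − 324.6×142.2 = 4234.08
Denominator: √[(120755.76 − 105365.16)(25146.72 − 20220.84)] = √[15390.6 × 4925.88] = 8707.0230
r = 4234.08 / 8707.0230 ≈ 0.486

0.486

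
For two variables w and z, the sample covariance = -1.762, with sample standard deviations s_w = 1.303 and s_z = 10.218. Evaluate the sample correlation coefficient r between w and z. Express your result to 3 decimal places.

r = Cov(w,z) / (s_w · s_z) = -1.762 / (1.303 × 10.218)
  = -1.762 / 13.3141 ≈ -0.132

-0.132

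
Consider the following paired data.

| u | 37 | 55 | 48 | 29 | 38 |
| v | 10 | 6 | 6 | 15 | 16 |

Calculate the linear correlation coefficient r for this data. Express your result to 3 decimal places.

-0.841

n = 5, Σu = 207, Σv = 53, Σu² = 8983, Σv² = 653, Σuv = 2031
nΣuv − ΣuΣv = 10155 − 10971 = -816
nΣu² − (Σu)² = 44915 − 42849 = 2066; nΣv² − (Σv)² = 3265 − 2809 = 456
r = -816 / √(2066 × 456) = -816 / 970.6163 ≈ -0.841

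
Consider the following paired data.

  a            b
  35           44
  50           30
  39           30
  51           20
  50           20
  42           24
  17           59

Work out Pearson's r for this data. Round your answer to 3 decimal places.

-0.932

n = 7, Σa = 284, Σb = 227, Σa² = 12400, Σb² = 8593, Σab = 8241
nΣab − ΣaΣb = 57687 − 64468 = -6781
nΣa² − (Σa)² = 86800 − 80656 = 6144; nΣb² − (Σb)² = 60151 − 51529 = 8622
r = -6781 / √(6144 × 8622) = -6781 / 7278.2943 ≈ -0.932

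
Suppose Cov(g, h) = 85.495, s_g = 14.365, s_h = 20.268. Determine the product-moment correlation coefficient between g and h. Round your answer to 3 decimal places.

r = Cov(g,h) / (s_g · s_h) = 85.495 / (14.365 × 20.268)
  = 85.495 / 291.1498 ≈ 0.294

0.294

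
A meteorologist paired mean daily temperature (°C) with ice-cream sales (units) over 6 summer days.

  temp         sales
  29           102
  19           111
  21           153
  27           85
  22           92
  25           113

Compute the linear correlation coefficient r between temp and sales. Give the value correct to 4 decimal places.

n = 6, Σx = 143, Σy = 656, Σx² = 3481, Σy² = 74592, Σxy = 15424
nΣxy − ΣxΣy = 92544 − 93808 = -1264
nΣx² − (Σx)² = 20886 − 20449 = 437; nΣy² − (Σy)² = 447552 − 430336 = 17216
r = -1264 / √(437 × 17216) = -1264 / 2742.8802 ≈ -0.4608

-0.4608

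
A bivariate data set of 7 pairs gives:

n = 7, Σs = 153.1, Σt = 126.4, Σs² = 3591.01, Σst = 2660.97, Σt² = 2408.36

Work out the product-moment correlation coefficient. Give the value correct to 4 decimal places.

-0.5927

r = (nΣst − ΣsΣt) / √[(nΣs² − (Σs)²)(nΣt² − (Σt)²)]
Numerator: 7×2660.97 − 153.1×126.4 = -725.05
Denominator: √[(25137.07 − 23439.61)(16858.52 − 15976.96)] = √[1697.46 × 881.56] = 1223.2795
r = -725.05 / 1223.2795 ≈ -0.5927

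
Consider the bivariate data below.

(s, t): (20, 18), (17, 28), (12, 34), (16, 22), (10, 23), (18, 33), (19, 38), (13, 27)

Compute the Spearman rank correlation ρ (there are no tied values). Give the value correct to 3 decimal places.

Rank s: 8, 5, 2, 4, 1, 6, 7, 3
Rank t: 1, 5, 7, 2, 3, 6, 8, 4
d = rank(s) − rank(t): 7, 0, -5, 2, -2, 0, -1, -1; Σd² = 84
ρ = 1 − 6Σd² / [n(n²−1)] = 1 − 6×84 / (8×63) = 1 − 504/504 ≈ 0.000

0.000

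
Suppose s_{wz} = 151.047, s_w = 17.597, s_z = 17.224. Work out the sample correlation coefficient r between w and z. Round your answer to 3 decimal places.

0.498

r = Cov(w,z) / (s_w · s_z) = 151.047 / (17.597 × 17.224)
  = 151.047 / 303.0907 ≈ 0.498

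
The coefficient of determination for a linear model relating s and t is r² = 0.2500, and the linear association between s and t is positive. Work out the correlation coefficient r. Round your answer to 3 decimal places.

|r| = √0.2500 = 0.500
The association is positive, so r = 0.500.

0.500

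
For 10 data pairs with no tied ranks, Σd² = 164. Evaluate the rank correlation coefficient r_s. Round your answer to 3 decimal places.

ρ = 1 − 6Σd² / [n(n²−1)] = 1 − 6×164 / (10×99)
  = 1 − 984/990 = 1 − 0.9939 ≈ 0.006

0.006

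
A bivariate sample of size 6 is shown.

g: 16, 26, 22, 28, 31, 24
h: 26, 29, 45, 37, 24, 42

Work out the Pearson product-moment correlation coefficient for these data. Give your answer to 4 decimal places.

-0.1120

n = 6, Σg = 147, Σh = 203, Σg² = 3737, Σh² = 7251, Σgh = 4948
nΣgh − ΣgΣh = 29688 − 29841 = -153
nΣg² − (Σg)² = 22422 − 21609 = 813; nΣh² − (Σh)² = 43506 − 41209 = 2297
r = -153 / √(813 × 2297) = -153 / 1366.5508 ≈ -0.1120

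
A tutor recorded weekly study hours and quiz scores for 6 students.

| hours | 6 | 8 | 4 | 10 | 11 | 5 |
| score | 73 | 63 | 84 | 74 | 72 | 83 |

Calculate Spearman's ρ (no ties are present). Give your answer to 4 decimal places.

-0.7143

Rank hours: 3, 4, 1, 5, 6, 2
Rank score: 3, 1, 6, 4, 2, 5
d = rank(hours) − rank(score): 0, 3, -5, 1, 4, -3; Σd² = 60
ρ = 1 − 6Σd² / [n(n²−1)] = 1 − 6×60 / (6×35) = 1 − 360/210 ≈ -0.7143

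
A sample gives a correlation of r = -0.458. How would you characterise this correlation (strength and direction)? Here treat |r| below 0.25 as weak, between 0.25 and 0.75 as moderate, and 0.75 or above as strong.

r = -0.458 < 0 so the relationship is negative.
|r| = 0.458, which falls in the moderate range.

moderate negative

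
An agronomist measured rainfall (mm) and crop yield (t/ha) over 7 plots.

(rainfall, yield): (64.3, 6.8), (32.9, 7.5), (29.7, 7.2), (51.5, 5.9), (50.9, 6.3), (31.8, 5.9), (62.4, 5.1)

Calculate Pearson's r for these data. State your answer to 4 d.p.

-0.5085

n = 7, Σx = 323.5, Σy = 44.7, Σx² = 16247.05, Σy² = 289.65, Σxy = 2028.21
nΣxy − ΣxΣy = 14197.47 − 14460.45 = -262.98
nΣx² − (Σx)² = 113729.35 − 104652.25 = 9077.1; nΣy² − (Σy)² = 2027.55 − 1998.09 = 29.46
r = -262.98 / √(9077.1 × 29.46) = -262.98 / 517.1183 ≈ -0.5085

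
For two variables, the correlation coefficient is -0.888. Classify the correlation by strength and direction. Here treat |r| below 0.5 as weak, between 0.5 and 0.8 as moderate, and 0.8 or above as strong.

strong negative

r = -0.888 < 0 so the relationship is negative.
|r| = 0.888, which falls in the strong range.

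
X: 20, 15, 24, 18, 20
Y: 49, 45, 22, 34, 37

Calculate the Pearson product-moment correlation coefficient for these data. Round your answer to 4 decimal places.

-0.6722

n = 5, ΣX = 97, ΣY = 187, ΣX² = 1925, ΣY² = 7435, ΣXY = 3535
nΣXY − ΣXΣY = 17675 − 18139 = -464
nΣX² − (ΣX)² = 9625 − 9409 = 216; nΣY² − (ΣY)² = 37175 − 34969 = 2206
r = -464 / √(216 × 2206) = -464 / 690.2869 ≈ -0.6722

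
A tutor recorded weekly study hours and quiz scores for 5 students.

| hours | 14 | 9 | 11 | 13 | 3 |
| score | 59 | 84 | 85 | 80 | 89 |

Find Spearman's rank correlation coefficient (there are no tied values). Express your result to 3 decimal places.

Rank hours: 5, 2, 3, 4, 1
Rank score: 1, 3, 4, 2, 5
d = rank(hours) − rank(score): 4, -1, -1, 2, -4; Σd² = 38
ρ = 1 − 6Σd² / [n(n²−1)] = 1 − 6×38 / (5×24) = 1 − 228/120 ≈ -0.900

-0.900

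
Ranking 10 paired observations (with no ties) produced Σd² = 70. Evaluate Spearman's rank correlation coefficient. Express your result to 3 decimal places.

ρ = 1 − 6Σd² / [n(n²−1)] = 1 − 6×70 / (10×99)
  = 1 − 420/990 = 1 − 0.4242 ≈ 0.576

0.576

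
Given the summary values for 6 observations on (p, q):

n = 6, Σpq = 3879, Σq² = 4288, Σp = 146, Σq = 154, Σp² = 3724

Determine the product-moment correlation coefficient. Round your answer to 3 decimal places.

r = (nΣpq − ΣpΣq) / √[(nΣp² − (Σp)²)(nΣq² − (Σq)²)]
Numerator: 6×3879 − 146×154 = 790
Denominator: √[(22344 − 21316)(25728 − 23716)] = √[1028 × 2012] = 1438.1711
r = 790 / 1438.1711 ≈ 0.549

0.549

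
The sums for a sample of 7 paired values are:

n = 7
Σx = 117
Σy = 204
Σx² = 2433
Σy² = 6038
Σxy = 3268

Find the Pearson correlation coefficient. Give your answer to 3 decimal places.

r = (nΣxy − ΣxΣy) / √[(nΣx² − (Σx)²)(nΣy² − (Σy)²)]
Numerator: 7×3268 − 117×204 = -992
Denominator: √[(17031 − 13689)(42266 − 41616)] = √[3342 × 650] = 1473.8725
r = -992 / 1473.8725 ≈ -0.673

-0.673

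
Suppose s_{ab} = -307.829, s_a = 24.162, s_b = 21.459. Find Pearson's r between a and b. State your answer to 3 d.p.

-0.594

r = Cov(a,b) / (s_a · s_b) = -307.829 / (24.162 × 21.459)
  = -307.829 / 518.4924 ≈ -0.594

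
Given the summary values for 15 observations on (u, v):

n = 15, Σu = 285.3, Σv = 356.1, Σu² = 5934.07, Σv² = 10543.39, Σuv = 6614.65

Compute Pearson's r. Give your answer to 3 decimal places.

r = (nΣuv − ΣuΣv) / √[(nΣu² − (Σu)²)(nΣv² − (Σv)²)]
Numerator: 15×6614.65 − 285.3×356.1 = -2375.58
Denominator: √[(89011.05 − 81396.09)(158150.85 − 126807.21)] = √[7614.96 × 31343.64] = 15449.2901
r = -2375.58 / 15449.2901 ≈ -0.154

-0.154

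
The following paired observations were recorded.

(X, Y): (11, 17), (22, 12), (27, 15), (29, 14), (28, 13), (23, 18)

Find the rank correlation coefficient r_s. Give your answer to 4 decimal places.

Rank X: 1, 2, 4, 6, 5, 3
Rank Y: 5, 1, 4, 3, 2, 6
d = rank(X) − rank(Y): -4, 1, 0, 3, 3, -3; Σd² = 44
ρ = 1 − 6Σd² / [n(n²−1)] = 1 − 6×44 / (6×35) = 1 − 264/210 ≈ -0.2571

-0.2571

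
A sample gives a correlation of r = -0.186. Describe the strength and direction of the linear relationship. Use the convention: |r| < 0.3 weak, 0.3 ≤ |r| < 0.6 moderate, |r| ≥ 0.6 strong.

r = -0.186 < 0 so the relationship is negative.
|r| = 0.186, which falls in the weak range.

weak negative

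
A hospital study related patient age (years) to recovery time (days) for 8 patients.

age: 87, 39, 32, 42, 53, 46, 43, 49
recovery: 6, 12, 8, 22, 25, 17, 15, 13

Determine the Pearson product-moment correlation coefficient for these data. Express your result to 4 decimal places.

n = 8, Σx = 391, Σy = 118, Σx² = 21053, Σy² = 2036, Σxy = 5559
nΣxy − ΣxΣy = 44472 − 46138 = -1666
nΣx² − (Σx)² = 168424 − 152881 = 15543; nΣy² − (Σy)² = 16288 − 13924 = 2364
r = -1666 / √(15543 × 2364) = -1666 / 6061.6542 ≈ -0.2748

-0.2748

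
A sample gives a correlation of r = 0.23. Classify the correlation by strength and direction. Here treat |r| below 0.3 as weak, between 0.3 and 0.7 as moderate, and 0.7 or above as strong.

r = 0.23 > 0 so the relationship is positive.
|r| = 0.23, which falls in the weak range.

weak positive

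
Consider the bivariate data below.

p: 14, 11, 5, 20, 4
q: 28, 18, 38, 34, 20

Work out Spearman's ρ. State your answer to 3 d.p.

Rank p: 4, 3, 2, 5, 1
Rank q: 3, 1, 5, 4, 2
d = rank(p) − rank(q): 1, 2, -3, 1, -1; Σd² = 16
ρ = 1 − 6Σd² / [n(n²−1)] = 1 − 6×16 / (5×24) = 1 − 96/120 ≈ 0.200

0.200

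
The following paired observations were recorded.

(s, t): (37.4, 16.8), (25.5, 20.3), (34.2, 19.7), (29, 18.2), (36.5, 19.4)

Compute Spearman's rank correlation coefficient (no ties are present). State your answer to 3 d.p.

-0.700

Rank s: 5, 1, 3, 2, 4
Rank t: 1, 5, 4, 2, 3
d = rank(s) − rank(t): 4, -4, -1, 0, 1; Σd² = 34
ρ = 1 − 6Σd² / [n(n²−1)] = 1 − 6×34 / (5×24) = 1 − 204/120 ≈ -0.700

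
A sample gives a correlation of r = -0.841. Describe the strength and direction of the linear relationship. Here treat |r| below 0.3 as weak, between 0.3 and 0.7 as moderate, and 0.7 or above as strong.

r = -0.841 < 0 so the relationship is negative.
|r| = 0.841, which falls in the strong range.

strong negative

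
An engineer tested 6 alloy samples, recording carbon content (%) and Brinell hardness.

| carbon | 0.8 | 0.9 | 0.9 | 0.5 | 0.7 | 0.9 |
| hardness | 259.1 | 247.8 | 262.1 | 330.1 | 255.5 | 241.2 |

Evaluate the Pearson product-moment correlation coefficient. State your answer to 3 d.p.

n = 6, Σx = 4.7, Σy = 1595.8, Σx² = 3.81, Σy² = 429657.76, Σxy = 1227.17
nΣxy − ΣxΣy = 7363.02 − 7500.26 = -137.24
nΣx² − (Σx)² = 22.86 − 22.09 = 0.77; nΣy² − (Σy)² = 2577946.56 − 2546577.64 = 31368.92
r = -137.24 / √(0.77 × 31368.92) = -137.24 / 155.4158 ≈ -0.883

-0.883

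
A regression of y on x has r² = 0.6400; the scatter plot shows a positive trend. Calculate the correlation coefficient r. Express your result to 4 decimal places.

|r| = √0.6400 = 0.8000
The association is positive, so r = 0.8000.

0.8000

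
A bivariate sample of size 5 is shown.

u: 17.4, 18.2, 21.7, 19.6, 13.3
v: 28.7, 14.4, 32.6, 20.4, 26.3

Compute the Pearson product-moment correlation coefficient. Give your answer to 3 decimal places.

0.117

n = 5, Σu = 90.2, Σv = 122.4, Σu² = 1665.94, Σv² = 3201.66, Σuv = 2218.51
nΣuv − ΣuΣv = 11092.55 − 11040.48 = 52.07
nΣu² − (Σu)² = 8329.7 − 8136.04 = 193.66; nΣv² − (Σv)² = 16008.3 − 14981.76 = 1026.54
r = 52.07 / √(193.66 × 1026.54) = 52.07 / 445.8696 ≈ 0.117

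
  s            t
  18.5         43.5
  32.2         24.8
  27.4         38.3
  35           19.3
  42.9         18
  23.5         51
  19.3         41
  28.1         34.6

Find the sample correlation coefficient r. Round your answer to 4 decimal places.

n = 8, Σs = 226.9, Σt = 270.5, Σs² = 6909.61, Σt² = 10149.83, Σst = 7062.49
nΣst − ΣsΣt = 56499.92 − 61376.45 = -4876.53
nΣs² − (Σs)² = 55276.88 − 51483.61 = 3793.27; nΣt² − (Σt)² = 81198.64 − 73170.25 = 8028.39
r = -4876.53 / √(3793.27 × 8028.39) = -4876.53 / 5518.5008 ≈ -0.8837

-0.8837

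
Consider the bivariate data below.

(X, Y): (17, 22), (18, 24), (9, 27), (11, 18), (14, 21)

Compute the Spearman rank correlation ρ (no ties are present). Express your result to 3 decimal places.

0.000

Rank X: 4, 5, 1, 2, 3
Rank Y: 3, 4, 5, 1, 2
d = rank(X) − rank(Y): 1, 1, -4, 1, 1; Σd² = 20
ρ = 1 − 6Σd² / [n(n²−1)] = 1 − 6×20 / (5×24) = 1 − 120/120 ≈ 0.000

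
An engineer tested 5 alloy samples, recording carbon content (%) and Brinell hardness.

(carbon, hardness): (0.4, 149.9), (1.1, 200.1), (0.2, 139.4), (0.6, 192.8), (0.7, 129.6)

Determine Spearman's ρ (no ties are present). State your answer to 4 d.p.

Rank carbon: 2, 5, 1, 3, 4
Rank hardness: 3, 5, 2, 4, 1
d = rank(carbon) − rank(hardness): -1, 0, -1, -1, 3; Σd² = 12
ρ = 1 − 6Σd² / [n(n²−1)] = 1 − 6×12 / (5×24) = 1 − 72/120 ≈ 0.4000

0.4000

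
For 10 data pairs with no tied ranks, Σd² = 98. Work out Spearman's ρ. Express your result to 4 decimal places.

0.4061

ρ = 1 − 6Σd² / [n(n²−1)] = 1 − 6×98 / (10×99)
  = 1 − 588/990 = 1 − 0.59394 ≈ 0.4061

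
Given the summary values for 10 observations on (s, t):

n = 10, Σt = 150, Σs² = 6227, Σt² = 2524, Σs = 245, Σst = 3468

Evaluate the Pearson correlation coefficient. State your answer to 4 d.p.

r = (nΣst − ΣsΣt) / √[(nΣs² − (Σs)²)(nΣt² − (Σt)²)]
Numerator: 10×3468 − 245×150 = -2070
Denominator: √[(62270 − 60025)(25240 − 22500)] = √[2245 × 2740] = 2480.1814
r = -2070 / 2480.1814 ≈ -0.8346

-0.8346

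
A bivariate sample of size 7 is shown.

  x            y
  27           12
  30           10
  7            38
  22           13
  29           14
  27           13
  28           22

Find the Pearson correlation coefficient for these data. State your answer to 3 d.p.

n = 7, Σx = 170, Σy = 122, Σx² = 4516, Σy² = 2706, Σxy = 2549
nΣxy − ΣxΣy = 17843 − 20740 = -2897
nΣx² − (Σx)² = 31612 − 28900 = 2712; nΣy² − (Σy)² = 18942 − 14884 = 4058
r = -2897 / √(2712 × 4058) = -2897 / 3317.4231 ≈ -0.873

-0.873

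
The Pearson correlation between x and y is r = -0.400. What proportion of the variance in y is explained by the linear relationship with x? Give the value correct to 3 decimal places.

r² = (-0.400)² = 0.160

0.160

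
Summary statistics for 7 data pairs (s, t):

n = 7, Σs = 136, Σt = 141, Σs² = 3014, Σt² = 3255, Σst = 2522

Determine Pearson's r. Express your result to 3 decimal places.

-0.554

r = (nΣst − ΣsΣt) / √[(nΣs² − (Σs)²)(nΣt² − (Σt)²)]
Numerator: 7×2522 − 136×141 = -1522
Denominator: √[(21098 − 18496)(22785 − 19881)] = √[2602 × 2904] = 2748.8558
r = -1522 / 2748.8558 ≈ -0.554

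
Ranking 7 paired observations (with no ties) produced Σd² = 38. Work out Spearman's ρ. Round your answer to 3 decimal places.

0.321

ρ = 1 − 6Σd² / [n(n²−1)] = 1 − 6×38 / (7×48)
  = 1 − 228/336 = 1 − 0.6786 ≈ 0.321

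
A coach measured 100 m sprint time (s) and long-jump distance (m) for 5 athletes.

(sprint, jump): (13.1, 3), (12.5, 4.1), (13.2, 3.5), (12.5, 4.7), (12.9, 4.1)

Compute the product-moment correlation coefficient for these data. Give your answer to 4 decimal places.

-0.8268

n = 5, Σx = 64.2, Σy = 19.4, Σx² = 824.76, Σy² = 76.96, Σxy = 248.39
nΣxy − ΣxΣy = 1241.95 − 1245.48 = -3.53
nΣx² − (Σx)² = 4123.8 − 4121.64 = 2.16; nΣy² − (Σy)² = 384.8 − 376.36 = 8.44
r = -3.53 / √(2.16 × 8.44) = -3.53 / 4.2697 ≈ -0.8268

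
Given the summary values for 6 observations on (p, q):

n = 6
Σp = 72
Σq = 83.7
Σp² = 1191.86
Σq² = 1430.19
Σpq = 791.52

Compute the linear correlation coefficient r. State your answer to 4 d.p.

-0.7255

r = (nΣpq − ΣpΣq) / √[(nΣp² − (Σp)²)(nΣq² − (Σq)²)]
Numerator: 6×791.52 − 72×83.7 = -1277.28
Denominator: √[(7151.16 − 5184)(8581.14 − 7005.69)] = √[1967.16 × 1575.45] = 1760.4438
r = -1277.28 / 1760.4438 ≈ -0.7255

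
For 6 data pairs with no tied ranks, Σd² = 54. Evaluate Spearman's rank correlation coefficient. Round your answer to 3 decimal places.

-0.543

ρ = 1 − 6Σd² / [n(n²−1)] = 1 − 6×54 / (6×35)
  = 1 − 324/210 = 1 − 1.5429 ≈ -0.543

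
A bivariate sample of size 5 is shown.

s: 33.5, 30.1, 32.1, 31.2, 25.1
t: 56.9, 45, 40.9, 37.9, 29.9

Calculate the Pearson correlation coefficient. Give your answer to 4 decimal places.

0.8158

n = 5, Σs = 152, Σt = 210.6, Σs² = 4662.12, Σt² = 9265.84, Σst = 6506.51
nΣst − ΣsΣt = 32532.55 − 32011.2 = 521.35
nΣs² − (Σs)² = 23310.6 − 23104 = 206.6; nΣt² − (Σt)² = 46329.2 − 44352.36 = 1976.84
r = 521.35 / √(206.6 × 1976.84) = 521.35 / 639.0737 ≈ 0.8158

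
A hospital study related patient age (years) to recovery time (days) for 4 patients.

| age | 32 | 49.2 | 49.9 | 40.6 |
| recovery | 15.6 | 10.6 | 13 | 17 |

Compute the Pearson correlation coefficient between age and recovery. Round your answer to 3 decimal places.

-0.737

n = 4, Σx = 171.7, Σy = 56.2, Σx² = 7583.01, Σy² = 813.72, Σxy = 2359.62
nΣxy − ΣxΣy = 9438.48 − 9649.54 = -211.06
nΣx² − (Σx)² = 30332.04 − 29480.89 = 851.15; nΣy² − (Σy)² = 3254.88 − 3158.44 = 96.44
r = -211.06 / √(851.15 × 96.44) = -211.06 / 286.5046 ≈ -0.737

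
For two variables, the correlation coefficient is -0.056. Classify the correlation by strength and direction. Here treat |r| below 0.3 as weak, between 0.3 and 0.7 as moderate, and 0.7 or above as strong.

r = -0.056 < 0 so the relationship is negative.
|r| = 0.056, which falls in the weak range.

weak negative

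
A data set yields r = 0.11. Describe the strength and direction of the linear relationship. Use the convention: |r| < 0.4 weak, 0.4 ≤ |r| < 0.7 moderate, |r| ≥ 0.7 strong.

r = 0.11 > 0 so the relationship is positive.
|r| = 0.11, which falls in the weak range.

weak positive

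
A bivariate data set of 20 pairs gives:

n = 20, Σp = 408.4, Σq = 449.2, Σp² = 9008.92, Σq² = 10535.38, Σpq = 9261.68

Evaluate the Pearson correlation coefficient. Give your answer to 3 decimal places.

0.163

r = (nΣpq − ΣpΣq) / √[(nΣp² − (Σp)²)(nΣq² − (Σq)²)]
Numerator: 20×9261.68 − 408.4×449.2 = 1780.32
Denominator: √[(180178.4 − 166790.56)(210707.6 − 201780.64)] = √[13387.84 × 8926.96] = 10932.1870
r = 1780.32 / 10932.1870 ≈ 0.163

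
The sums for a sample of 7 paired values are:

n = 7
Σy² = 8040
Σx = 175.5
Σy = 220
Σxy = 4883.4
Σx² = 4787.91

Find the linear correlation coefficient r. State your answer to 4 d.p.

-0.9569

r = (nΣxy − ΣxΣy) / √[(nΣx² − (Σx)²)(nΣy² − (Σy)²)]
Numerator: 7×4883.4 − 175.5×220 = -4426.2
Denominator: √[(33515.37 − 30800.25)(56280 − 48400)] = √[2715.12 × 7880] = 4625.4887
r = -4426.2 / 4625.4887 ≈ -0.9569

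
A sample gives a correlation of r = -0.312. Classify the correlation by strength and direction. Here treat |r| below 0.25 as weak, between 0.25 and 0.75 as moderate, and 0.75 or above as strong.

r = -0.312 < 0 so the relationship is negative.
|r| = 0.312, which falls in the moderate range.

moderate negative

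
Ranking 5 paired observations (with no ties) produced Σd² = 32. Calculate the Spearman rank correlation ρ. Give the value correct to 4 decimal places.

ρ = 1 − 6Σd² / [n(n²−1)] = 1 − 6×32 / (5×24)
  = 1 − 192/120 = 1 − 1.60000 ≈ -0.6000

-0.6000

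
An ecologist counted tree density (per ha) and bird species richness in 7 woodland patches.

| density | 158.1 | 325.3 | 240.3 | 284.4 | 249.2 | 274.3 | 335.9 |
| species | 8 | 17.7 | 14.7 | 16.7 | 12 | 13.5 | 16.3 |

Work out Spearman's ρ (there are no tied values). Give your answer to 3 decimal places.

Rank density: 1, 6, 2, 5, 3, 4, 7
Rank species: 1, 7, 4, 6, 2, 3, 5
d = rank(density) − rank(species): 0, -1, -2, -1, 1, 1, 2; Σd² = 12
ρ = 1 − 6Σd² / [n(n²−1)] = 1 − 6×12 / (7×48) = 1 − 72/336 ≈ 0.786

0.786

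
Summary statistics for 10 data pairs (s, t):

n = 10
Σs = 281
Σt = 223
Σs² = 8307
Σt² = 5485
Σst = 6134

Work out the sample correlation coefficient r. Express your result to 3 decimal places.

-0.288

r = (nΣst − ΣsΣt) / √[(nΣs² − (Σs)²)(nΣt² − (Σt)²)]
Numerator: 10×6134 − 281×223 = -1323
Denominator: √[(83070 − 78961)(54850 − 49729)] = √[4109 × 5121] = 4587.1766
r = -1323 / 4587.1766 ≈ -0.288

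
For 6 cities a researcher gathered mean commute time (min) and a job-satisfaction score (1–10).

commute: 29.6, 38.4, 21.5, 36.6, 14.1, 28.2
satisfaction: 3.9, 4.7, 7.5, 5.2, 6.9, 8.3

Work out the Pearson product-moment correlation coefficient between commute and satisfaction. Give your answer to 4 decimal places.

n = 6, Σx = 168.4, Σy = 36.5, Σx² = 5146.58, Σy² = 237.09, Σxy = 978.84
nΣxy − ΣxΣy = 5873.04 − 6146.6 = -273.56
nΣx² − (Σx)² = 30879.48 − 28358.56 = 2520.92; nΣy² − (Σy)² = 1422.54 − 1332.25 = 90.29
r = -273.56 / √(2520.92 × 90.29) = -273.56 / 477.0890 ≈ -0.5734

-0.5734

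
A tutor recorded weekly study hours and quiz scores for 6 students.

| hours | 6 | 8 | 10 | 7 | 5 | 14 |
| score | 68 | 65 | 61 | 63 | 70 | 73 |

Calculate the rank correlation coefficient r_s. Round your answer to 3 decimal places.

-0.086

Rank hours: 2, 4, 5, 3, 1, 6
Rank score: 4, 3, 1, 2, 5, 6
d = rank(hours) − rank(score): -2, 1, 4, 1, -4, 0; Σd² = 38
ρ = 1 − 6Σd² / [n(n²−1)] = 1 − 6×38 / (6×35) = 1 − 228/210 ≈ -0.086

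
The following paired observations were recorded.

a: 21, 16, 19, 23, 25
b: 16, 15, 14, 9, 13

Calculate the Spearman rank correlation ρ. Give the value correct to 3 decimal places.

Rank a: 3, 1, 2, 4, 5
Rank b: 5, 4, 3, 1, 2
d = rank(a) − rank(b): -2, -3, -1, 3, 3; Σd² = 32
ρ = 1 − 6Σd² / [n(n²−1)] = 1 − 6×32 / (5×24) = 1 − 192/120 ≈ -0.600

-0.600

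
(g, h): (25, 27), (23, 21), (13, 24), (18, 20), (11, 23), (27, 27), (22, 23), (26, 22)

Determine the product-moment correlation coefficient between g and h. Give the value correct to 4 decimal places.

n = 8, Σg = 165, Σh = 187, Σg² = 3657, Σh² = 4417, Σgh = 3890
nΣgh − ΣgΣh = 31120 − 30855 = 265
nΣg² − (Σg)² = 29256 − 27225 = 2031; nΣh² − (Σh)² = 35336 − 34969 = 367
r = 265 / √(2031 × 367) = 265 / 863.3522 ≈ 0.3069

0.3069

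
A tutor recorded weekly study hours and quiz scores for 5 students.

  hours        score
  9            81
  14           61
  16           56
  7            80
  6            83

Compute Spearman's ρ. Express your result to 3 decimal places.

Rank hours: 3, 4, 5, 2, 1
Rank score: 4, 2, 1, 3, 5
d = rank(hours) − rank(score): -1, 2, 4, -1, -4; Σd² = 38
ρ = 1 − 6Σd² / [n(n²−1)] = 1 − 6×38 / (5×24) = 1 − 228/120 ≈ -0.900

-0.900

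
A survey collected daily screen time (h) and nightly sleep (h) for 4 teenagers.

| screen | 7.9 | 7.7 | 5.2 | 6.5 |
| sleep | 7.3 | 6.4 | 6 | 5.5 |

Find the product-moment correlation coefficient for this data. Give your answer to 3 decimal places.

n = 4, Σx = 27.3, Σy = 25.2, Σx² = 190.99, Σy² = 160.5, Σxy = 173.9
nΣxy − ΣxΣy = 695.6 − 687.96 = 7.64
nΣx² − (Σx)² = 763.96 − 745.29 = 18.67; nΣy² − (Σy)² = 642 − 635.04 = 6.96
r = 7.64 / √(18.67 × 6.96) = 7.64 / 11.3993 ≈ 0.670

0.670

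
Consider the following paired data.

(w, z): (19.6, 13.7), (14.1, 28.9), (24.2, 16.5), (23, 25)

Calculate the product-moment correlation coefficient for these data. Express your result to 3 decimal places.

-0.524

n = 4, Σw = 80.9, Σz = 84.1, Σw² = 1697.61, Σz² = 1920.15, Σwz = 1650.31
nΣwz − ΣwΣz = 6601.24 − 6803.69 = -202.45
nΣw² − (Σw)² = 6790.44 − 6544.81 = 245.63; nΣz² − (Σz)² = 7680.6 − 7072.81 = 607.79
r = -202.45 / √(245.63 × 607.79) = -202.45 / 386.3825 ≈ -0.524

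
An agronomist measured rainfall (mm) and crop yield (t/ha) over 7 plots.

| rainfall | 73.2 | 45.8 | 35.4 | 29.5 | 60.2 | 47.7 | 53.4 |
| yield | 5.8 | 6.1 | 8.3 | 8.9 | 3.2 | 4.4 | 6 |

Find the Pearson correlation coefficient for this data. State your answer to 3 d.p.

-0.690

n = 7, Σx = 345.2, Σy = 42.7, Σx² = 18330.18, Σy² = 284.55, Σxy = 1983.23
nΣxy − ΣxΣy = 13882.61 − 14740.04 = -857.43
nΣx² − (Σx)² = 128311.26 − 119163.04 = 9148.22; nΣy² − (Σy)² = 1991.85 − 1823.29 = 168.56
r = -857.43 / √(9148.22 × 168.56) = -857.43 / 1241.7826 ≈ -0.690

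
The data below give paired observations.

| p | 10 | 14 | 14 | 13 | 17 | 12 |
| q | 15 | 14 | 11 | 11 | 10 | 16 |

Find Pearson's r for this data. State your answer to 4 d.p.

n = 6, Σp = 80, Σq = 77, Σp² = 1094, Σq² = 1019, Σpq = 1005
nΣpq − ΣpΣq = 6030 − 6160 = -130
nΣp² − (Σp)² = 6564 − 6400 = 164; nΣq² − (Σq)² = 6114 − 5929 = 185
r = -130 / √(164 × 185) = -130 / 174.1838 ≈ -0.7463

-0.7463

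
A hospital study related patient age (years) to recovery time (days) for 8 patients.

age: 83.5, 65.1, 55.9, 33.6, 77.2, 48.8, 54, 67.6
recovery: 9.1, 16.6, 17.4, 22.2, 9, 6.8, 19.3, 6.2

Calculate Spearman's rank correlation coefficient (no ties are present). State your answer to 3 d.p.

-0.500

Rank age: 8, 5, 4, 1, 7, 2, 3, 6
Rank recovery: 4, 5, 6, 8, 3, 2, 7, 1
d = rank(age) − rank(recovery): 4, 0, -2, -7, 4, 0, -4, 5; Σd² = 126
ρ = 1 − 6Σd² / [n(n²−1)] = 1 − 6×126 / (8×63) = 1 − 756/504 ≈ -0.500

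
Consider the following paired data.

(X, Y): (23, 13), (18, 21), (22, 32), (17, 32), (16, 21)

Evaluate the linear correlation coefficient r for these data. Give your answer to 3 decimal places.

n = 5, ΣX = 96, ΣY = 119, ΣX² = 1882, ΣY² = 3099, ΣXY = 2261
nΣXY − ΣXΣY = 11305 − 11424 = -119
nΣX² − (ΣX)² = 9410 − 9216 = 194; nΣY² − (ΣY)² = 15495 − 14161 = 1334
r = -119 / √(194 × 1334) = -119 / 508.7200 ≈ -0.234

-0.234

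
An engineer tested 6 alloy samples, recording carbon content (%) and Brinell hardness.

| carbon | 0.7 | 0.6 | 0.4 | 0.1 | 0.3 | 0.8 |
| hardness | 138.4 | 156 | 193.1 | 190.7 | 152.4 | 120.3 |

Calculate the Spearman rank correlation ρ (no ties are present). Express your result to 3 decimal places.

Rank carbon: 5, 4, 3, 1, 2, 6
Rank hardness: 2, 4, 6, 5, 3, 1
d = rank(carbon) − rank(hardness): 3, 0, -3, -4, -1, 5; Σd² = 60
ρ = 1 − 6Σd² / [n(n²−1)] = 1 − 6×60 / (6×35) = 1 − 360/210 ≈ -0.714

-0.714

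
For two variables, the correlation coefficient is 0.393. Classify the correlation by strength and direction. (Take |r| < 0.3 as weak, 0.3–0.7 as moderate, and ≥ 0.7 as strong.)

moderate positive

r = 0.393 > 0 so the relationship is positive.
|r| = 0.393, which falls in the moderate range.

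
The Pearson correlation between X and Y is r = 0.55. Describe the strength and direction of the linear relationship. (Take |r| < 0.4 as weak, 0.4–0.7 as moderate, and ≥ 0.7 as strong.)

r = 0.55 > 0 so the relationship is positive.
|r| = 0.55, which falls in the moderate range.

moderate positive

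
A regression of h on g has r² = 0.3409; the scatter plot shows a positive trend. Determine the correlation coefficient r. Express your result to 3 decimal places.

0.584

|r| = √0.3409 = 0.584
The association is positive, so r = 0.584.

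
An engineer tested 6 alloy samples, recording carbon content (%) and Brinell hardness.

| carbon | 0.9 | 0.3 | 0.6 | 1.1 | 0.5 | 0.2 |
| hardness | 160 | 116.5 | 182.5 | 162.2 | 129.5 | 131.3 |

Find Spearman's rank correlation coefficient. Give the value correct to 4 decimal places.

0.6571

Rank carbon: 5, 2, 4, 6, 3, 1
Rank hardness: 4, 1, 6, 5, 2, 3
d = rank(carbon) − rank(hardness): 1, 1, -2, 1, 1, -2; Σd² = 12
ρ = 1 − 6Σd² / [n(n²−1)] = 1 − 6×12 / (6×35) = 1 − 72/210 ≈ 0.6571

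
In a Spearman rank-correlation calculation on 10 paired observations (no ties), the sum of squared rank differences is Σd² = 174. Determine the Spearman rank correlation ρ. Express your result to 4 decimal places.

-0.0545

ρ = 1 − 6Σd² / [n(n²−1)] = 1 − 6×174 / (10×99)
  = 1 − 1044/990 = 1 − 1.05455 ≈ -0.0545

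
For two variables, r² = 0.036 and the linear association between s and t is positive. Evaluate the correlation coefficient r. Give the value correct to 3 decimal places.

0.190

|r| = √0.036 = 0.190
The association is positive, so r = 0.190.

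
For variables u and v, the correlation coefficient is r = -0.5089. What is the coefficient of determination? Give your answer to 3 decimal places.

0.259

r² = (-0.5089)² = 0.259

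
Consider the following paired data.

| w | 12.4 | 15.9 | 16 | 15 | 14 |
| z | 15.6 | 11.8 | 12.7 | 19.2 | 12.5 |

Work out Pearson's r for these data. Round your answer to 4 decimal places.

n = 5, Σw = 73.3, Σz = 71.8, Σw² = 1083.57, Σz² = 1068.78, Σwz = 1047.26
nΣwz − ΣwΣz = 5236.3 − 5262.94 = -26.64
nΣw² − (Σw)² = 5417.85 − 5372.89 = 44.96; nΣz² − (Σz)² = 5343.9 − 5155.24 = 188.66
r = -26.64 / √(44.96 × 188.66) = -26.64 / 92.0986 ≈ -0.2893

-0.2893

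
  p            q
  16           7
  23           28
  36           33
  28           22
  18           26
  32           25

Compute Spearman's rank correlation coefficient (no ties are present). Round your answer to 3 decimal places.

0.543

Rank p: 1, 3, 6, 4, 2, 5
Rank q: 1, 5, 6, 2, 4, 3
d = rank(p) − rank(q): 0, -2, 0, 2, -2, 2; Σd² = 16
ρ = 1 − 6Σd² / [n(n²−1)] = 1 − 6×16 / (6×35) = 1 − 96/210 ≈ 0.543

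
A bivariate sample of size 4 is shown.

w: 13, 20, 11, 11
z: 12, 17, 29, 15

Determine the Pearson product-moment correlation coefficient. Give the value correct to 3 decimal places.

-0.249

n = 4, Σw = 55, Σz = 73, Σw² = 811, Σz² = 1499, Σwz = 980
nΣwz − ΣwΣz = 3920 − 4015 = -95
nΣw² − (Σw)² = 3244 − 3025 = 219; nΣz² − (Σz)² = 5996 − 5329 = 667
r = -95 / √(219 × 667) = -95 / 382.1950 ≈ -0.249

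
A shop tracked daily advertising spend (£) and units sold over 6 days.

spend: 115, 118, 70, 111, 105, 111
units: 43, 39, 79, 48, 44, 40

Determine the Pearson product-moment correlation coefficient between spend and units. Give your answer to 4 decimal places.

n = 6, Σx = 630, Σy = 293, Σx² = 67716, Σy² = 15451, Σxy = 29465
nΣxy − ΣxΣy = 176790 − 184590 = -7800
nΣx² − (Σx)² = 406296 − 396900 = 9396; nΣy² − (Σy)² = 92706 − 85849 = 6857
r = -7800 / √(9396 × 6857) = -7800 / 8026.7286 ≈ -0.9718

-0.9718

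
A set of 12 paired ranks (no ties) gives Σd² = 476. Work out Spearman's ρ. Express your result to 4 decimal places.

ρ = 1 − 6Σd² / [n(n²−1)] = 1 − 6×476 / (12×143)
  = 1 − 2856/1716 = 1 − 1.66434 ≈ -0.6643

-0.6643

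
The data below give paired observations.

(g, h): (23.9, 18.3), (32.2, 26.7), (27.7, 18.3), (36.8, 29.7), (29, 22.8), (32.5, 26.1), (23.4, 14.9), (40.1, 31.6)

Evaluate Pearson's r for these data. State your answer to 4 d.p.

n = 8, Σg = 245.6, Σh = 188.4, Σg² = 7782.4, Σh² = 4686.38, Σgh = 6022.25
nΣgh − ΣgΣh = 48178 − 46271.04 = 1906.96
nΣg² − (Σg)² = 62259.2 − 60319.36 = 1939.84; nΣh² − (Σh)² = 37491.04 − 35494.56 = 1996.48
r = 1906.96 / √(1939.84 × 1996.48) = 1906.96 / 1967.9562 ≈ 0.9690

0.9690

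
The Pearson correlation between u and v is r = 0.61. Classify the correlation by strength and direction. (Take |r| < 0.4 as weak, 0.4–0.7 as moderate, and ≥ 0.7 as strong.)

r = 0.61 > 0 so the relationship is positive.
|r| = 0.61, which falls in the moderate range.

moderate positive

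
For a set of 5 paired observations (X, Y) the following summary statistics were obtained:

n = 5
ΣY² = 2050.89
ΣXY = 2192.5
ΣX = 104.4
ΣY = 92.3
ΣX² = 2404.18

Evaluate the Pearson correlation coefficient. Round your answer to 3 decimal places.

0.951

r = (nΣXY − ΣXΣY) / √[(nΣX² − (ΣX)²)(nΣY² − (ΣY)²)]
Numerator: 5×2192.5 − 104.4×92.3 = 1326.38
Denominator: √[(12020.9 − 10899.36)(10254.45 − 8519.29)] = √[1121.54 × 1735.16] = 1395.0094
r = 1326.38 / 1395.0094 ≈ 0.951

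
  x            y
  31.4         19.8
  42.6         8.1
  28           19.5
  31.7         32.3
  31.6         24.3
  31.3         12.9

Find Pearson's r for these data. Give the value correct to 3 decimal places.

n = 6, Σx = 196.6, Σy = 116.9, Σx² = 6567.86, Σy² = 2638.09, Σxy = 3708.34
nΣxy − ΣxΣy = 22250.04 − 22982.54 = -732.5
nΣx² − (Σx)² = 39407.16 − 38651.56 = 755.6; nΣy² − (Σy)² = 15828.54 − 13665.61 = 2162.93
r = -732.5 / √(755.6 × 2162.93) = -732.5 / 1278.4013 ≈ -0.573

-0.573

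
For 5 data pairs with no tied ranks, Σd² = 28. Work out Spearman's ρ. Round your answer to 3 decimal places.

ρ = 1 − 6Σd² / [n(n²−1)] = 1 − 6×28 / (5×24)
  = 1 − 168/120 = 1 − 1.4000 ≈ -0.400

-0.400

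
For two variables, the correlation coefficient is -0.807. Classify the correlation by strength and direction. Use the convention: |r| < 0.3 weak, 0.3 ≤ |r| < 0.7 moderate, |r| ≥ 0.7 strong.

strong negative

r = -0.807 < 0 so the relationship is negative.
|r| = 0.807, which falls in the strong range.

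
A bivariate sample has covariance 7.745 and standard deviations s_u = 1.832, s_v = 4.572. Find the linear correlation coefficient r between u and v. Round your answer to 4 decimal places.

0.9247

r = Cov(u,v) / (s_u · s_v) = 7.745 / (1.832 × 4.572)
  = 7.745 / 8.3759 ≈ 0.9247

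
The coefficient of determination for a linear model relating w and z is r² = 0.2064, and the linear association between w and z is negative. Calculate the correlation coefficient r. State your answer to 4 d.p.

-0.4543

|r| = √0.2064 = 0.4543
The association is negative, so r = −0.4543.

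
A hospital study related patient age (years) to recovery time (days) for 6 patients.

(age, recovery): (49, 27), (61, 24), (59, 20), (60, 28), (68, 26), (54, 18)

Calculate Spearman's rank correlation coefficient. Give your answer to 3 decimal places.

0.143

Rank age: 1, 5, 3, 4, 6, 2
Rank recovery: 5, 3, 2, 6, 4, 1
d = rank(age) − rank(recovery): -4, 2, 1, -2, 2, 1; Σd² = 30
ρ = 1 − 6Σd² / [n(n²−1)] = 1 − 6×30 / (6×35) = 1 − 180/210 ≈ 0.143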